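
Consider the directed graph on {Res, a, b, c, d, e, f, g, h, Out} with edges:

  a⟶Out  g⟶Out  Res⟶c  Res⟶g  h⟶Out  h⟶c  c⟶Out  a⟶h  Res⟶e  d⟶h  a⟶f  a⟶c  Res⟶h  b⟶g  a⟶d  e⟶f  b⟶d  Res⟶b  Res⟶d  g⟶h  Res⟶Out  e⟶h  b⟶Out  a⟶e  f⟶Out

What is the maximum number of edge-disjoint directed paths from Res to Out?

Assign every edge capacity 1; by Menger, the answer equals the max flow.
Path Res→Out (+1); total 1.
Path Res→b→Out (+1); total 2.
Path Res→c→Out (+1); total 3.
Path Res→g→Out (+1); total 4.
Path Res→h→Out (+1); total 5.
Path Res→e→f→Out (+1); total 6.
No residual Res→Out path; max flow = 6.
Certifying cut of size 6: {Res→Out, Res→b, Res→e, Res→g, c→Out, h→Out}.

6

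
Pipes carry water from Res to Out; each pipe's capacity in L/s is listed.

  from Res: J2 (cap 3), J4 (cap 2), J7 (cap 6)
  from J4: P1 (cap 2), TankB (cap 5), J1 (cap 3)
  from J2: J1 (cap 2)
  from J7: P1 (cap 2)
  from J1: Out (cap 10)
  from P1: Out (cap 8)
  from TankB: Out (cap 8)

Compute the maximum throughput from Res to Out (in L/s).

6

Augment Res→J4→J1→Out: bottleneck 2, flow now 2.
Augment Res→J2→J1→Out: bottleneck 2, flow now 4.
Augment Res→J7→P1→Out: bottleneck 2, flow now 6.
No augmenting path remains; maximum flow = 6.
In the residual graph, reachable from Res: {Res, J2, J7}.
Min-cut edges: Res→J4 (2), J2→J1 (2), J7→P1 (2); capacity 2 + 2 + 2 = 6.
This cut is saturated, so no flow can exceed 6.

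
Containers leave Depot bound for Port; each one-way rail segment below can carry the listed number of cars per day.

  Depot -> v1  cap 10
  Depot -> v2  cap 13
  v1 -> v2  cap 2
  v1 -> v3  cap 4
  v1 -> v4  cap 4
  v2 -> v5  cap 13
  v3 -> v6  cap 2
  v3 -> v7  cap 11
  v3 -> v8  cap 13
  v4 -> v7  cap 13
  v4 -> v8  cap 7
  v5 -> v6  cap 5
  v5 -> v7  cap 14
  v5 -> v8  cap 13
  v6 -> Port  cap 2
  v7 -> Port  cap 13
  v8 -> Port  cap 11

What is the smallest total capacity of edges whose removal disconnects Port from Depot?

Augment Depot→v1→v3→v6→Port: bottleneck 2, flow now 2.
Augment Depot→v1→v3→v7→Port: bottleneck 2, flow now 4.
Augment Depot→v1→v4→v7→Port: bottleneck 4, flow now 8.
Augment Depot→v2→v5→v7→Port: bottleneck 7, flow now 15.
Augment Depot→v2→v5→v8→Port: bottleneck 6, flow now 21.
No augmenting path remains; maximum flow = 21.
By max-flow min-cut, the minimum cut capacity equals the max flow.
In the residual graph, reachable from Depot: {Depot, v1, v2}.
Min-cut edges: v1→v3 (4), v1→v4 (4), v2→v5 (13); capacity 4 + 4 + 13 = 21.

21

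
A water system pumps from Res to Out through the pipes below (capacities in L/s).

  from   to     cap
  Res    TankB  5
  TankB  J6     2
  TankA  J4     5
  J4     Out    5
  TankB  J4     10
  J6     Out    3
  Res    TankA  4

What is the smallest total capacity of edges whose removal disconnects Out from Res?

7

Augment Res→TankA→J4→Out: bottleneck 4, flow now 4.
Augment Res→TankB→J4→Out: bottleneck 1, flow now 5.
Augment Res→TankB→J6→Out: bottleneck 2, flow now 7.
No augmenting path remains; maximum flow = 7.
By max-flow min-cut, the minimum cut capacity equals the max flow.
In the residual graph, reachable from Res: {Res, TankA, TankB, J4}.
Min-cut edges: TankB→J6 (2), J4→Out (5); capacity 2 + 5 = 7.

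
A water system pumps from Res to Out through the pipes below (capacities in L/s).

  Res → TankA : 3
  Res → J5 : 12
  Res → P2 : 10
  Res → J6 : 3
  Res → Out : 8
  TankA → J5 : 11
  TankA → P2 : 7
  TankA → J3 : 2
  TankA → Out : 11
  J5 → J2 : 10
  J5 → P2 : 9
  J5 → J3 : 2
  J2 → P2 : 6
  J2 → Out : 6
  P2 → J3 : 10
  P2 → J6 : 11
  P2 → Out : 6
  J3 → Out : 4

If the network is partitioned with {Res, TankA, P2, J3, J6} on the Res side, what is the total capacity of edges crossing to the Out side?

52

Edges leaving {Res, TankA, P2, J3, J6}: Res→J5 (12), Res→Out (8), TankA→J5 (11), TankA→Out (11), P2→Out (6), J3→Out (4).
Cut capacity = 12 + 8 + 11 + 11 + 6 + 4 = 52.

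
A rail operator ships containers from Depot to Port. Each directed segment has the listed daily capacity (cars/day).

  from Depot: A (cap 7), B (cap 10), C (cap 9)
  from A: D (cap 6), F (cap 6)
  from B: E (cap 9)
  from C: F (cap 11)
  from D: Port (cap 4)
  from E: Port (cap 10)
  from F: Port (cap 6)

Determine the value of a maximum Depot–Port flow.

Augment Depot→A→D→Port: bottleneck 4, flow now 4.
Augment Depot→A→F→Port: bottleneck 3, flow now 7.
Augment Depot→B→E→Port: bottleneck 9, flow now 16.
Augment Depot→C→F→Port: bottleneck 3, flow now 19.
No augmenting path remains; maximum flow = 19.
In the residual graph, reachable from Depot: {Depot, A, B, C, D, F}.
Min-cut edges: B→E (9), D→Port (4), F→Port (6); capacity 9 + 4 + 6 = 19.
This cut is saturated, so no flow can exceed 19.

19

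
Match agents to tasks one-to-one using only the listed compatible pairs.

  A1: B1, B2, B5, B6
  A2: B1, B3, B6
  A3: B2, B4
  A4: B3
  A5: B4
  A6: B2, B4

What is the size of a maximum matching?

Unit-capacity flow: source→left, listed edges, right→sink; max matching = max flow.
Augmenting path A1→B1 (+1); matched 1.
Augmenting path A2→B3 (+1); matched 2.
Augmenting path A3→B2 (+1); matched 3.
Augmenting path A5→B4 (+1); matched 4.
Augmenting path A4→B3→A2→B6 (+1); matched 5.
No augmenting path remains; maximum matching = 5.
König certificate: {A1, A2, A4, B2, B4} is a vertex cover of size 5 (every listed pair touches it), so no matching can be larger.

5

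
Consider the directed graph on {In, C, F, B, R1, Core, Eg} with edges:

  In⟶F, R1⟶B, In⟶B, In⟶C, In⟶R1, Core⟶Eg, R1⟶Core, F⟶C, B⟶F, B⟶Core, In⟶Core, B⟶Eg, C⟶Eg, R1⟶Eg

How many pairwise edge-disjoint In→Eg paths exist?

4

Assign every edge capacity 1; by Menger, the answer equals the max flow.
Path In→C→Eg (+1); total 1.
Path In→B→Eg (+1); total 2.
Path In→R1→Eg (+1); total 3.
Path In→Core→Eg (+1); total 4.
No residual In→Eg path; max flow = 4.
Certifying cut of size 4: {C→Eg, In→B, In→Core, In→R1}.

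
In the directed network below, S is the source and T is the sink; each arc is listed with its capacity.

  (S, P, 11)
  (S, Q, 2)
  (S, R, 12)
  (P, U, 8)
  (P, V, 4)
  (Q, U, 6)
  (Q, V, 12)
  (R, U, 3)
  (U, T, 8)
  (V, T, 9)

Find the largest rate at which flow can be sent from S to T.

Augment S→P→U→T: bottleneck 8, flow now 8.
Augment S→P→V→T: bottleneck 3, flow now 11.
Augment S→Q→V→T: bottleneck 2, flow now 13.
Augment S→R→U→P→V→T: bottleneck 1, flow now 14. (uses reverse residual edge)
No augmenting path remains; maximum flow = 14.
In the residual graph, reachable from S: {S, P, R, U}.
Min-cut edges: S→Q (2), P→V (4), U→T (8); capacity 2 + 4 + 8 = 14.
This cut is saturated, so no flow can exceed 14.

14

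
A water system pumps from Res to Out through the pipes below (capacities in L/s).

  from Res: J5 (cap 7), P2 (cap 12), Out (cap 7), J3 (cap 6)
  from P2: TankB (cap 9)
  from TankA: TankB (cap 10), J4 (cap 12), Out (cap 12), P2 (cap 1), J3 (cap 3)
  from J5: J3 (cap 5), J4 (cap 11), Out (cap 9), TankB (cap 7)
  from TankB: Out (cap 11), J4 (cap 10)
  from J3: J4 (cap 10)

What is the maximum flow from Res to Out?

23

Augment Res→Out: bottleneck 7, flow now 7.
Augment Res→J5→Out: bottleneck 7, flow now 14.
Augment Res→P2→TankB→Out: bottleneck 9, flow now 23.
No augmenting path remains; maximum flow = 23.
In the residual graph, reachable from Res: {Res, P2, J3, J4}.
Min-cut edges: Res→J5 (7), Res→Out (7), P2→TankB (9); capacity 7 + 7 + 9 = 23.
This cut is saturated, so no flow can exceed 23.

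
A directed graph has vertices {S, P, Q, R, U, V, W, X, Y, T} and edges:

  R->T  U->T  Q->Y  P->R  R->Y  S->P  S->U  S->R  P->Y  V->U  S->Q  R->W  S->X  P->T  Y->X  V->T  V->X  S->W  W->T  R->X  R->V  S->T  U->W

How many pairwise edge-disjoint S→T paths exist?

5

Assign every edge capacity 1; by Menger, the answer equals the max flow.
Path S→T (+1); total 1.
Path S→P→T (+1); total 2.
Path S→R→T (+1); total 3.
Path S→U→T (+1); total 4.
Path S→W→T (+1); total 5.
No residual S→T path; max flow = 5.
Certifying cut of size 5: {S→P, S→R, S→T, S→U, S→W}.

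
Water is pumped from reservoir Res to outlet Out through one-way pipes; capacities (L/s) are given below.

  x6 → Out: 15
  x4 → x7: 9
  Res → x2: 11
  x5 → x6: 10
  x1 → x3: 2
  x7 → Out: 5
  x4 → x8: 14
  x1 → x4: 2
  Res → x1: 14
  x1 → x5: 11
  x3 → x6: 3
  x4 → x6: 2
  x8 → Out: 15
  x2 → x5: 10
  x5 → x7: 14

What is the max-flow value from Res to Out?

Augment Res→x1→x3→x6→Out: bottleneck 2, flow now 2.
Augment Res→x1→x4→x6→Out: bottleneck 2, flow now 4.
Augment Res→x1→x5→x6→Out: bottleneck 10, flow now 14.
Augment Res→x2→x5→x7→Out: bottleneck 5, flow now 19.
No augmenting path remains; maximum flow = 19.
In the residual graph, reachable from Res: {Res, x1, x2, x5, x7}.
Min-cut edges: x1→x3 (2), x1→x4 (2), x5→x6 (10), x7→Out (5); capacity 2 + 2 + 10 + 5 = 19.
This cut is saturated, so no flow can exceed 19.

19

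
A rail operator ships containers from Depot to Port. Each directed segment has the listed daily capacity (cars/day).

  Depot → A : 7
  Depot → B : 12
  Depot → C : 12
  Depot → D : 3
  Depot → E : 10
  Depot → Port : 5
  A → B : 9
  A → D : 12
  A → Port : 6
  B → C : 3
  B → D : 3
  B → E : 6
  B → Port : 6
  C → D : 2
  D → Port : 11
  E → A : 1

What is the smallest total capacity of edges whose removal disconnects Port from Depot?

27

Augment Depot→Port: bottleneck 5, flow now 5.
Augment Depot→A→Port: bottleneck 6, flow now 11.
Augment Depot→B→Port: bottleneck 6, flow now 17.
Augment Depot→D→Port: bottleneck 3, flow now 20.
Augment Depot→A→D→Port: bottleneck 1, flow now 21.
Augment Depot→B→D→Port: bottleneck 3, flow now 24.
Augment Depot→C→D→Port: bottleneck 2, flow now 26.
Augment Depot→E→A→D→Port: bottleneck 1, flow now 27.
No augmenting path remains; maximum flow = 27.
By max-flow min-cut, the minimum cut capacity equals the max flow.
In the residual graph, reachable from Depot: {Depot, B, C, E}.
Min-cut edges: Depot→A (7), Depot→D (3), Depot→Port (5), B→D (3), B→Port (6), C→D (2), E→A (1); capacity 7 + 3 + 5 + 3 + 6 + 2 + 1 = 27.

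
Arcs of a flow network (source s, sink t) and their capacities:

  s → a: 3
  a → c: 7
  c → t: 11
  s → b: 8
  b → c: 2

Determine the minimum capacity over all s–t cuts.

5

Augment s→a→c→t: bottleneck 3, flow now 3.
Augment s→b→c→t: bottleneck 2, flow now 5.
No augmenting path remains; maximum flow = 5.
By max-flow min-cut, the minimum cut capacity equals the max flow.
In the residual graph, reachable from s: {s, b}.
Min-cut edges: s→a (3), b→c (2); capacity 3 + 2 = 5.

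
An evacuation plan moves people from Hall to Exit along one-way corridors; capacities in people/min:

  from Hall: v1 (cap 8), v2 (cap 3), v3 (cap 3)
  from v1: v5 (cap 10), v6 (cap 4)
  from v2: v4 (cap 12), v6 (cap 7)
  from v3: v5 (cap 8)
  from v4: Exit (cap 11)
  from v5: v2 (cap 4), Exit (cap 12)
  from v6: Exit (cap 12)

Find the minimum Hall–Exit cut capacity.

14

Augment Hall→v1→v5→Exit: bottleneck 8, flow now 8.
Augment Hall→v2→v4→Exit: bottleneck 3, flow now 11.
Augment Hall→v3→v5→Exit: bottleneck 3, flow now 14.
No augmenting path remains; maximum flow = 14.
By max-flow min-cut, the minimum cut capacity equals the max flow.
In the residual graph, reachable from Hall: {Hall}.
Min-cut edges: Hall→v1 (8), Hall→v2 (3), Hall→v3 (3); capacity 8 + 3 + 3 = 14.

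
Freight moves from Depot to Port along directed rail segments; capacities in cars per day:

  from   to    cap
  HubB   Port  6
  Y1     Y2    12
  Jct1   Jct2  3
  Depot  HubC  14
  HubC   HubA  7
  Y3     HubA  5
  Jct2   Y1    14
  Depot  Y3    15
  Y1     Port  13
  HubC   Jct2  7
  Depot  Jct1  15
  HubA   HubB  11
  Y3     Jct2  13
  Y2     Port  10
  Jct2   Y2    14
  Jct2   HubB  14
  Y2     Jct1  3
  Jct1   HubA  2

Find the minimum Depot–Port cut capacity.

Augment Depot→HubC→Jct2→HubB→Port: bottleneck 6, flow now 6.
Augment Depot→HubC→Jct2→Y2→Port: bottleneck 1, flow now 7.
Augment Depot→Jct1→Jct2→Y2→Port: bottleneck 3, flow now 10.
Augment Depot→Y3→Jct2→Y2→Port: bottleneck 6, flow now 16.
Augment Depot→Y3→Jct2→Y1→Port: bottleneck 7, flow now 23.
Augment Depot→HubC→HubA→HubB→Jct2→Y1→Port: bottleneck 6, flow now 29. (uses reverse residual edge)
No augmenting path remains; maximum flow = 29.
By max-flow min-cut, the minimum cut capacity equals the max flow.
In the residual graph, reachable from Depot: {Depot, HubC, Jct1, Y3, HubA, HubB}.
Min-cut edges: HubC→Jct2 (7), Jct1→Jct2 (3), Y3→Jct2 (13), HubB→Port (6); capacity 7 + 3 + 13 + 6 = 29.

29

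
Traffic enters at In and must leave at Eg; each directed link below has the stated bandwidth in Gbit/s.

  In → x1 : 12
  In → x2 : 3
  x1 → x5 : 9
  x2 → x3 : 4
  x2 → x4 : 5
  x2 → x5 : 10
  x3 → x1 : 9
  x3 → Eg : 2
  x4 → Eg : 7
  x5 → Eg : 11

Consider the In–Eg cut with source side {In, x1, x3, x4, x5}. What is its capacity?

Edges leaving {In, x1, x3, x4, x5}: In→x2 (3), x3→Eg (2), x4→Eg (7), x5→Eg (11).
Cut capacity = 3 + 2 + 7 + 11 = 23.

23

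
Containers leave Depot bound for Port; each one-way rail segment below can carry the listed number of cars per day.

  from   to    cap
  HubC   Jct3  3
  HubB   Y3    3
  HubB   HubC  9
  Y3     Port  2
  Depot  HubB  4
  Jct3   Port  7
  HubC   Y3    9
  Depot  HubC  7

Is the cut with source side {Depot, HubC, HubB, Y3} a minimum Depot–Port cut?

Given cut capacity: 3 + 2 = 5.
Augment Depot→HubC→Y3→Port: bottleneck 2, flow now 2.
Augment Depot→HubC→Jct3→Port: bottleneck 3, flow now 5.
No augmenting path remains; maximum flow = 5.
Cut capacity 5 equals the max flow, so it is a minimum cut.

Yes — it is a minimum cut (capacity 5).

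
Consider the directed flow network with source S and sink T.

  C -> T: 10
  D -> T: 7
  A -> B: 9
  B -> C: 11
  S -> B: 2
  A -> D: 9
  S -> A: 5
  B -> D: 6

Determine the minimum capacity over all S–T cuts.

7

Augment S→A→D→T: bottleneck 5, flow now 5.
Augment S→B→C→T: bottleneck 2, flow now 7.
No augmenting path remains; maximum flow = 7.
By max-flow min-cut, the minimum cut capacity equals the max flow.
In the residual graph, reachable from S: {S}.
Min-cut edges: S→A (5), S→B (2); capacity 5 + 2 = 7.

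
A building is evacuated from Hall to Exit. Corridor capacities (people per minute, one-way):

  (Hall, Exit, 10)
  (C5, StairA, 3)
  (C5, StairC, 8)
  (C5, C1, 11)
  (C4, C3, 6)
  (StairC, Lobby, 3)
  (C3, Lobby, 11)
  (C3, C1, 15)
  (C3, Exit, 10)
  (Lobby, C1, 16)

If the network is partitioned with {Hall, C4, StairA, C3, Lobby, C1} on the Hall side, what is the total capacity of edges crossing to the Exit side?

20

Edges leaving {Hall, C4, StairA, C3, Lobby, C1}: Hall→Exit (10), C3→Exit (10).
Cut capacity = 10 + 10 = 20.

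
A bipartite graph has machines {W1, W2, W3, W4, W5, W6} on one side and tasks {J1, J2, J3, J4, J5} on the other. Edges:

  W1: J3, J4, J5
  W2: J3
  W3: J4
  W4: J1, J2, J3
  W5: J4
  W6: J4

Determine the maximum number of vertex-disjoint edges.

4

Unit-capacity flow: source→left, listed edges, right→sink; max matching = max flow.
Augmenting path W1→J3 (+1); matched 1.
Augmenting path W3→J4 (+1); matched 2.
Augmenting path W4→J1 (+1); matched 3.
Augmenting path W2→J3→W1→J5 (+1); matched 4.
No augmenting path remains; maximum matching = 4.
König certificate: {W1, W2, W4, J4} is a vertex cover of size 4 (every listed pair touches it), so no matching can be larger.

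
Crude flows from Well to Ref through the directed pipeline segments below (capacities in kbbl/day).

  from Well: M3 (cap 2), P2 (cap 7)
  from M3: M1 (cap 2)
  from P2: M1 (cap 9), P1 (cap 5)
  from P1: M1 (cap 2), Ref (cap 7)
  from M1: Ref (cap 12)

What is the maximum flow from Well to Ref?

Augment Well→M3→M1→Ref: bottleneck 2, flow now 2.
Augment Well→P2→P1→Ref: bottleneck 5, flow now 7.
Augment Well→P2→M1→Ref: bottleneck 2, flow now 9.
No augmenting path remains; maximum flow = 9.
In the residual graph, reachable from Well: {Well}.
Min-cut edges: Well→M3 (2), Well→P2 (7); capacity 2 + 7 = 9.
This cut is saturated, so no flow can exceed 9.

9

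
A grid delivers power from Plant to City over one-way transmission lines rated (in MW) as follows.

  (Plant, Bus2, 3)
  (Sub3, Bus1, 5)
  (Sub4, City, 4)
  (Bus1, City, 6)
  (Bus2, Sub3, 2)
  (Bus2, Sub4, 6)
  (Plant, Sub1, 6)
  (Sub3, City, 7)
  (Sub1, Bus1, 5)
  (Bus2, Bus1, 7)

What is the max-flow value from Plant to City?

8

Augment Plant→Bus2→Bus1→City: bottleneck 3, flow now 3.
Augment Plant→Sub1→Bus1→City: bottleneck 3, flow now 6.
Augment Plant→Sub1→Bus1→Bus2→Sub3→City: bottleneck 2, flow now 8. (uses reverse residual edge)
No augmenting path remains; maximum flow = 8.
In the residual graph, reachable from Plant: {Plant, Sub1}.
Min-cut edges: Plant→Bus2 (3), Sub1→Bus1 (5); capacity 3 + 5 = 8.
This cut is saturated, so no flow can exceed 8.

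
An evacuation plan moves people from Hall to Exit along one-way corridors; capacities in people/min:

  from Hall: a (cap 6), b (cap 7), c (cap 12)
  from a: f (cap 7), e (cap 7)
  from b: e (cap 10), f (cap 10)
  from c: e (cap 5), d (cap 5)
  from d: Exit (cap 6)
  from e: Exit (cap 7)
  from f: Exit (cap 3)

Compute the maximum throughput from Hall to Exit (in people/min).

15

Augment Hall→a→e→Exit: bottleneck 6, flow now 6.
Augment Hall→b→e→Exit: bottleneck 1, flow now 7.
Augment Hall→b→f→Exit: bottleneck 3, flow now 10.
Augment Hall→c→d→Exit: bottleneck 5, flow now 15.
No augmenting path remains; maximum flow = 15.
In the residual graph, reachable from Hall: {Hall, a, b, c, e, f}.
Min-cut edges: c→d (5), e→Exit (7), f→Exit (3); capacity 5 + 7 + 3 = 15.
This cut is saturated, so no flow can exceed 15.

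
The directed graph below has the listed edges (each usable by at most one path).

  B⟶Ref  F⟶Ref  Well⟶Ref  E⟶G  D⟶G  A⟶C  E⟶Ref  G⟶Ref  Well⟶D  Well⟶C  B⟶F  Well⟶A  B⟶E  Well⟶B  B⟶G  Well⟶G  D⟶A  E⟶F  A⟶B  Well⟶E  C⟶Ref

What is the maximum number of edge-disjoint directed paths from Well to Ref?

6

Assign every edge capacity 1; by Menger, the answer equals the max flow.
Path Well→Ref (+1); total 1.
Path Well→B→Ref (+1); total 2.
Path Well→C→Ref (+1); total 3.
Path Well→E→Ref (+1); total 4.
Path Well→G→Ref (+1); total 5.
Path Well→A→B→F→Ref (+1); total 6.
No residual Well→Ref path; max flow = 6.
Certifying cut of size 6: {A→B, C→Ref, G→Ref, Well→B, Well→E, Well→Ref}.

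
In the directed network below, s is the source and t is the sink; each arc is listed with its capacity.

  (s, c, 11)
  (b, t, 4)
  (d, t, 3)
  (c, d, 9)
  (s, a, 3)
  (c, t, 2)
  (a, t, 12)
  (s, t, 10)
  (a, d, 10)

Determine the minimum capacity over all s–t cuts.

Augment s→t: bottleneck 10, flow now 10.
Augment s→a→t: bottleneck 3, flow now 13.
Augment s→c→t: bottleneck 2, flow now 15.
Augment s→c→d→t: bottleneck 3, flow now 18.
No augmenting path remains; maximum flow = 18.
By max-flow min-cut, the minimum cut capacity equals the max flow.
In the residual graph, reachable from s: {s, c, d}.
Min-cut edges: s→a (3), s→t (10), c→t (2), d→t (3); capacity 3 + 10 + 2 + 3 = 18.

18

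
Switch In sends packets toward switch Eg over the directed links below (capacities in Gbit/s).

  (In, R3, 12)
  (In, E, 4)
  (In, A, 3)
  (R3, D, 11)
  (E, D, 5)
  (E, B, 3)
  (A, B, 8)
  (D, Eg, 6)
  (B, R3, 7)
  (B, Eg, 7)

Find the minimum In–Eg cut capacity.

Augment In→R3→D→Eg: bottleneck 6, flow now 6.
Augment In→E→B→Eg: bottleneck 3, flow now 9.
Augment In→A→B→Eg: bottleneck 3, flow now 12.
No augmenting path remains; maximum flow = 12.
By max-flow min-cut, the minimum cut capacity equals the max flow.
In the residual graph, reachable from In: {In, R3, E, D}.
Min-cut edges: In→A (3), E→B (3), D→Eg (6); capacity 3 + 3 + 6 = 12.

12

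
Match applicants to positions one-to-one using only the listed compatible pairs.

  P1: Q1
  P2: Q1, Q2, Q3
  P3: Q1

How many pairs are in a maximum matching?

Unit-capacity flow: source→left, listed edges, right→sink; max matching = max flow.
Augmenting path P1→Q1 (+1); matched 1.
Augmenting path P2→Q2 (+1); matched 2.
No augmenting path remains; maximum matching = 2.
König certificate: {P2, Q1} is a vertex cover of size 2 (every listed pair touches it), so no matching can be larger.

2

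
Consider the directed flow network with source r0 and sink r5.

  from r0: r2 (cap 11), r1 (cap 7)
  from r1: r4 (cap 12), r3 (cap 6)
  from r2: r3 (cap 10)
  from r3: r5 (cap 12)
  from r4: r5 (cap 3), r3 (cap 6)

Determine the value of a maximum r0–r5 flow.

15

Augment r0→r1→r3→r5: bottleneck 6, flow now 6.
Augment r0→r1→r4→r5: bottleneck 1, flow now 7.
Augment r0→r2→r3→r5: bottleneck 6, flow now 13.
Augment r0→r2→r3→r1→r4→r5: bottleneck 2, flow now 15. (uses reverse residual edge)
No augmenting path remains; maximum flow = 15.
In the residual graph, reachable from r0: {r0, r1, r2, r3, r4}.
Min-cut edges: r3→r5 (12), r4→r5 (3); capacity 12 + 3 = 15.
This cut is saturated, so no flow can exceed 15.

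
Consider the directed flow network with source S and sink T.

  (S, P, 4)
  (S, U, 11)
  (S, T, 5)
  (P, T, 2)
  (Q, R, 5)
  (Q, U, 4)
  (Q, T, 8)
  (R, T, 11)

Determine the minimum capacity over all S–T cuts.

Augment S→T: bottleneck 5, flow now 5.
Augment S→P→T: bottleneck 2, flow now 7.
No augmenting path remains; maximum flow = 7.
By max-flow min-cut, the minimum cut capacity equals the max flow.
In the residual graph, reachable from S: {S, P, U}.
Min-cut edges: S→T (5), P→T (2); capacity 5 + 2 = 7.

7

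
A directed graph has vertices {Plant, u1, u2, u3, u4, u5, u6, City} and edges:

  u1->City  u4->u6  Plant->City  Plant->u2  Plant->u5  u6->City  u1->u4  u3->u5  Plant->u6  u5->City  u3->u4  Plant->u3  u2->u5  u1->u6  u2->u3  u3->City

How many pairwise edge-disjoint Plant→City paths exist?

4

Assign every edge capacity 1; by Menger, the answer equals the max flow.
Path Plant→City (+1); total 1.
Path Plant→u3→City (+1); total 2.
Path Plant→u5→City (+1); total 3.
Path Plant→u6→City (+1); total 4.
No residual Plant→City path; max flow = 4.
Certifying cut of size 4: {Plant→City, u3→City, u5→City, u6→City}.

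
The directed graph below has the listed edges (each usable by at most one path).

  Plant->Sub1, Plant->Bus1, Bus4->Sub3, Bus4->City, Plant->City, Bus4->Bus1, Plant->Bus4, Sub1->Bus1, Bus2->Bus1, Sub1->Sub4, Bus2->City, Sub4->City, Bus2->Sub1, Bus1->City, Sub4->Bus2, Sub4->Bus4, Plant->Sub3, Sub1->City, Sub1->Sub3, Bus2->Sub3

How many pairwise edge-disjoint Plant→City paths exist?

4

Assign every edge capacity 1; by Menger, the answer equals the max flow.
Path Plant→City (+1); total 1.
Path Plant→Bus4→City (+1); total 2.
Path Plant→Sub1→City (+1); total 3.
Path Plant→Bus1→City (+1); total 4.
No residual Plant→City path; max flow = 4.
Certifying cut of size 4: {Plant→Bus1, Plant→Bus4, Plant→City, Plant→Sub1}.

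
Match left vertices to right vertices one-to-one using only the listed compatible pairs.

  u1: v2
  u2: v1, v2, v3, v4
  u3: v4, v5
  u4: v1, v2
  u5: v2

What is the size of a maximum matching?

Unit-capacity flow: source→left, listed edges, right→sink; max matching = max flow.
Augmenting path u1→v2 (+1); matched 1.
Augmenting path u2→v1 (+1); matched 2.
Augmenting path u3→v4 (+1); matched 3.
Augmenting path u4→v1→u2→v3 (+1); matched 4.
No augmenting path remains; maximum matching = 4.
König certificate: {u2, u3, u4, v2} is a vertex cover of size 4 (every listed pair touches it), so no matching can be larger.

4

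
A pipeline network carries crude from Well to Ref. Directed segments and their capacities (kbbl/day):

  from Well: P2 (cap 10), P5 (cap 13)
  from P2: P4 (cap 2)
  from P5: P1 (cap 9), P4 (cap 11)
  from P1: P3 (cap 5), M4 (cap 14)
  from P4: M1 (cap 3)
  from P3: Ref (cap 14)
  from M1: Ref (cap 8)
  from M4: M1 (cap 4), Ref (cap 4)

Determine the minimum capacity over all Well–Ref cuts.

Augment Well→P2→P4→M1→Ref: bottleneck 2, flow now 2.
Augment Well→P5→P1→P3→Ref: bottleneck 5, flow now 7.
Augment Well→P5→P1→M4→Ref: bottleneck 4, flow now 11.
Augment Well→P5→P4→M1→Ref: bottleneck 1, flow now 12.
No augmenting path remains; maximum flow = 12.
By max-flow min-cut, the minimum cut capacity equals the max flow.
In the residual graph, reachable from Well: {Well, P2, P5, P4}.
Min-cut edges: P5→P1 (9), P4→M1 (3); capacity 9 + 3 = 12.

12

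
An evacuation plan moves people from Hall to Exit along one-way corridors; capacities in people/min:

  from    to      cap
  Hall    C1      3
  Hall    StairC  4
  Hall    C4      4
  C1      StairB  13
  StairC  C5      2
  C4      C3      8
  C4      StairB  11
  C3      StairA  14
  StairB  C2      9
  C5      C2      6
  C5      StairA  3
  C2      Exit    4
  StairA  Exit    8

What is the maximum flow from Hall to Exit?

Augment Hall→C1→StairB→C2→Exit: bottleneck 3, flow now 3.
Augment Hall→StairC→C5→C2→Exit: bottleneck 1, flow now 4.
Augment Hall→StairC→C5→StairA→Exit: bottleneck 1, flow now 5.
Augment Hall→C4→C3→StairA→Exit: bottleneck 4, flow now 9.
No augmenting path remains; maximum flow = 9.
In the residual graph, reachable from Hall: {Hall, StairC}.
Min-cut edges: Hall→C1 (3), Hall→C4 (4), StairC→C5 (2); capacity 3 + 4 + 2 = 9.
This cut is saturated, so no flow can exceed 9.

9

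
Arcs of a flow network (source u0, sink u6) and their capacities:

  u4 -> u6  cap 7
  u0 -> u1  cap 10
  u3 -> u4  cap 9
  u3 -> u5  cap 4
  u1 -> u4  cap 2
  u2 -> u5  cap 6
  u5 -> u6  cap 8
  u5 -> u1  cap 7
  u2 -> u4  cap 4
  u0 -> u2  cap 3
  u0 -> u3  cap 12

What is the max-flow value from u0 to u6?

Augment u0→u1→u4→u6: bottleneck 2, flow now 2.
Augment u0→u2→u4→u6: bottleneck 3, flow now 5.
Augment u0→u3→u4→u6: bottleneck 2, flow now 7.
Augment u0→u3→u5→u6: bottleneck 4, flow now 11.
Augment u0→u3→u4→u2→u5→u6: bottleneck 3, flow now 14. (uses reverse residual edge)
No augmenting path remains; maximum flow = 14.
In the residual graph, reachable from u0: {u0, u1, u3, u4}.
Min-cut edges: u0→u2 (3), u3→u5 (4), u4→u6 (7); capacity 3 + 4 + 7 = 14.
This cut is saturated, so no flow can exceed 14.

14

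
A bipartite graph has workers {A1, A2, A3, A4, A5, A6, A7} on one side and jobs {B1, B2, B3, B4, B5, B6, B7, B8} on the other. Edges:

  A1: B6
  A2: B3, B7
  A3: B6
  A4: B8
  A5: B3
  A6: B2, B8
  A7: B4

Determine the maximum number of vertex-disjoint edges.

Unit-capacity flow: source→left, listed edges, right→sink; max matching = max flow.
Augmenting path A1→B6 (+1); matched 1.
Augmenting path A2→B3 (+1); matched 2.
Augmenting path A4→B8 (+1); matched 3.
Augmenting path A6→B2 (+1); matched 4.
Augmenting path A7→B4 (+1); matched 5.
Augmenting path A5→B3→A2→B7 (+1); matched 6.
No augmenting path remains; maximum matching = 6.
König certificate: {A2, A4, A5, A6, A7, B6} is a vertex cover of size 6 (every listed pair touches it), so no matching can be larger.

6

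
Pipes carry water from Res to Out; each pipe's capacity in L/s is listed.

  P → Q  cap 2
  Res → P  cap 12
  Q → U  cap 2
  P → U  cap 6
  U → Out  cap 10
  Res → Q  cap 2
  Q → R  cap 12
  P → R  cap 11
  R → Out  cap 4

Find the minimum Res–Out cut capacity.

12

Augment Res→P→R→Out: bottleneck 4, flow now 4.
Augment Res→P→U→Out: bottleneck 6, flow now 10.
Augment Res→Q→U→Out: bottleneck 2, flow now 12.
No augmenting path remains; maximum flow = 12.
By max-flow min-cut, the minimum cut capacity equals the max flow.
In the residual graph, reachable from Res: {Res, P, Q, R}.
Min-cut edges: P→U (6), Q→U (2), R→Out (4); capacity 6 + 2 + 4 = 12.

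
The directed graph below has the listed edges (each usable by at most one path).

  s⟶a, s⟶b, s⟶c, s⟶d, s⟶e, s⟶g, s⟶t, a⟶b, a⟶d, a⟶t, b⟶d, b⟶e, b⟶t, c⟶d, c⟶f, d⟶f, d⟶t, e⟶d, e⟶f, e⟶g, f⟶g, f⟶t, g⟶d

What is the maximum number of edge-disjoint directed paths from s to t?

5

Assign every edge capacity 1; by Menger, the answer equals the max flow.
Path s→t (+1); total 1.
Path s→a→t (+1); total 2.
Path s→b→t (+1); total 3.
Path s→d→t (+1); total 4.
Path s→c→f→t (+1); total 5.
No residual s→t path; max flow = 5.
Certifying cut of size 5: {d→t, f→t, s→a, s→b, s→t}.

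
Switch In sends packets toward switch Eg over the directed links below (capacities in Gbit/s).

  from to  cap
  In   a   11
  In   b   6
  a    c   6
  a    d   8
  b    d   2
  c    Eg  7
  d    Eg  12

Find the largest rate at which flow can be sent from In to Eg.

13

Augment In→a→c→Eg: bottleneck 6, flow now 6.
Augment In→a→d→Eg: bottleneck 5, flow now 11.
Augment In→b→d→Eg: bottleneck 2, flow now 13.
No augmenting path remains; maximum flow = 13.
In the residual graph, reachable from In: {In, b}.
Min-cut edges: In→a (11), b→d (2); capacity 11 + 2 = 13.
This cut is saturated, so no flow can exceed 13.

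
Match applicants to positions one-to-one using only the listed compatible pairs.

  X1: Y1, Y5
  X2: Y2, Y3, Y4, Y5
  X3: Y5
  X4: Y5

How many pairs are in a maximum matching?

Unit-capacity flow: source→left, listed edges, right→sink; max matching = max flow.
Augmenting path X1→Y1 (+1); matched 1.
Augmenting path X2→Y2 (+1); matched 2.
Augmenting path X3→Y5 (+1); matched 3.
No augmenting path remains; maximum matching = 3.
König certificate: {X1, X2, Y5} is a vertex cover of size 3 (every listed pair touches it), so no matching can be larger.

3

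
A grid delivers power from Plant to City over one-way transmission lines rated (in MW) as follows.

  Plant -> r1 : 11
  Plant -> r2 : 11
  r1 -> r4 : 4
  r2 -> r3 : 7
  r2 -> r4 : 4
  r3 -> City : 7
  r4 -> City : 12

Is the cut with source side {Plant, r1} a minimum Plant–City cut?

Given cut capacity: 11 + 4 = 15.
Augment Plant→r1→r4→City: bottleneck 4, flow now 4.
Augment Plant→r2→r3→City: bottleneck 7, flow now 11.
Augment Plant→r2→r4→City: bottleneck 4, flow now 15.
No augmenting path remains; maximum flow = 15.
Cut capacity 15 equals the max flow, so it is a minimum cut.

Yes — it is a minimum cut (capacity 15).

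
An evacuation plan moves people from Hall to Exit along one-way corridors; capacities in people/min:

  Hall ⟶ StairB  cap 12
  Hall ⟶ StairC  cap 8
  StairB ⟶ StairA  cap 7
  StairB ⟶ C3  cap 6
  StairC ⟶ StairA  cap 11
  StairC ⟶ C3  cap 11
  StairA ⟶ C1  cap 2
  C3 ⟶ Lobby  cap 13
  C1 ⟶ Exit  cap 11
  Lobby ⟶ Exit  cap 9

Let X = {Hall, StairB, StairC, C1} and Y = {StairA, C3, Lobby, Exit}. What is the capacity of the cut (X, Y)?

46

Edges leaving {Hall, StairB, StairC, C1}: StairB→StairA (7), StairB→C3 (6), StairC→StairA (11), StairC→C3 (11), C1→Exit (11).
Cut capacity = 7 + 6 + 11 + 11 + 11 = 46.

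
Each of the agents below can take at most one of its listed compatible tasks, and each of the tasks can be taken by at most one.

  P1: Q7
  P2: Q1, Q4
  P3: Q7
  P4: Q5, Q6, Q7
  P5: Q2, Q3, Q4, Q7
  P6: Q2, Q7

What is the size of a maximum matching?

Unit-capacity flow: source→left, listed edges, right→sink; max matching = max flow.
Augmenting path P1→Q7 (+1); matched 1.
Augmenting path P2→Q1 (+1); matched 2.
Augmenting path P4→Q5 (+1); matched 3.
Augmenting path P5→Q2 (+1); matched 4.
Augmenting path P6→Q2→P5→Q3 (+1); matched 5.
No augmenting path remains; maximum matching = 5.
König certificate: {P2, P4, P5, P6, Q7} is a vertex cover of size 5 (every listed pair touches it), so no matching can be larger.

5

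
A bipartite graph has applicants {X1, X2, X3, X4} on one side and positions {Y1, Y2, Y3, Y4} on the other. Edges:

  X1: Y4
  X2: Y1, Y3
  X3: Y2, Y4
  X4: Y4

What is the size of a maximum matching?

3

Unit-capacity flow: source→left, listed edges, right→sink; max matching = max flow.
Augmenting path X1→Y4 (+1); matched 1.
Augmenting path X2→Y1 (+1); matched 2.
Augmenting path X3→Y2 (+1); matched 3.
No augmenting path remains; maximum matching = 3.
König certificate: {X2, X3, Y4} is a vertex cover of size 3 (every listed pair touches it), so no matching can be larger.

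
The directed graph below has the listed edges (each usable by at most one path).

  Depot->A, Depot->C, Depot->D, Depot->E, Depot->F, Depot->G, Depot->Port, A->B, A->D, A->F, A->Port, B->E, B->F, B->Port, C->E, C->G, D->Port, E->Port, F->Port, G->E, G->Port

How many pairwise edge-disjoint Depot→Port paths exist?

Assign every edge capacity 1; by Menger, the answer equals the max flow.
Path Depot→Port (+1); total 1.
Path Depot→A→Port (+1); total 2.
Path Depot→D→Port (+1); total 3.
Path Depot→E→Port (+1); total 4.
Path Depot→F→Port (+1); total 5.
Path Depot→G→Port (+1); total 6.
No residual Depot→Port path; max flow = 6.
Certifying cut of size 6: {Depot→A, Depot→D, Depot→F, Depot→Port, E→Port, G→Port}.

6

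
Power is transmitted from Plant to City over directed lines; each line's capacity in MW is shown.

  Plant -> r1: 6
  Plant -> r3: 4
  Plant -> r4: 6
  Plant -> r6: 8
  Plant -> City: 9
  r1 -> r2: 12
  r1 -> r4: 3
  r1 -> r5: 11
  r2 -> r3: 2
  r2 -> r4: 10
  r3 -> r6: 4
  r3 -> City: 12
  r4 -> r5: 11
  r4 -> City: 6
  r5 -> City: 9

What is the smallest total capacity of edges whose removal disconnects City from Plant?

25

Augment Plant→City: bottleneck 9, flow now 9.
Augment Plant→r3→City: bottleneck 4, flow now 13.
Augment Plant→r4→City: bottleneck 6, flow now 19.
Augment Plant→r1→r5→City: bottleneck 6, flow now 25.
No augmenting path remains; maximum flow = 25.
By max-flow min-cut, the minimum cut capacity equals the max flow.
In the residual graph, reachable from Plant: {Plant, r6}.
Min-cut edges: Plant→r1 (6), Plant→r3 (4), Plant→r4 (6), Plant→City (9); capacity 6 + 4 + 6 + 9 = 25.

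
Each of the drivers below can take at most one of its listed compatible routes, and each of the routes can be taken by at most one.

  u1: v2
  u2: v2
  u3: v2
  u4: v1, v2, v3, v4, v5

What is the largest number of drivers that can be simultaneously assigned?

2

Unit-capacity flow: source→left, listed edges, right→sink; max matching = max flow.
Augmenting path u1→v2 (+1); matched 1.
Augmenting path u4→v1 (+1); matched 2.
No augmenting path remains; maximum matching = 2.
König certificate: {u4, v2} is a vertex cover of size 2 (every listed pair touches it), so no matching can be larger.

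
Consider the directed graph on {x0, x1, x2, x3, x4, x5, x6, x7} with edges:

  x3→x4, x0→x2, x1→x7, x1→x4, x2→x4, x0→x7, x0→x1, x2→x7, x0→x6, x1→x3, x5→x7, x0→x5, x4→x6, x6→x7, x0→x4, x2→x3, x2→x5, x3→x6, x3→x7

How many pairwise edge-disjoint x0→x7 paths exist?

Assign every edge capacity 1; by Menger, the answer equals the max flow.
Path x0→x7 (+1); total 1.
Path x0→x1→x7 (+1); total 2.
Path x0→x2→x7 (+1); total 3.
Path x0→x5→x7 (+1); total 4.
Path x0→x6→x7 (+1); total 5.
No residual x0→x7 path; max flow = 5.
Certifying cut of size 5: {x0→x1, x0→x2, x0→x5, x0→x7, x6→x7}.

5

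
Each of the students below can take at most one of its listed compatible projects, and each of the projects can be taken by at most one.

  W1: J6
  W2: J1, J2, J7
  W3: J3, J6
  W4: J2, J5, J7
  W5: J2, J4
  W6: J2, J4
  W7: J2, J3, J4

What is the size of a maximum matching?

6

Unit-capacity flow: source→left, listed edges, right→sink; max matching = max flow.
Augmenting path W1→J6 (+1); matched 1.
Augmenting path W2→J1 (+1); matched 2.
Augmenting path W3→J3 (+1); matched 3.
Augmenting path W4→J2 (+1); matched 4.
Augmenting path W5→J4 (+1); matched 5.
Augmenting path W6→J2→W4→J5 (+1); matched 6.
No augmenting path remains; maximum matching = 6.
König certificate: {W2, W4, J2, J3, J4, J6} is a vertex cover of size 6 (every listed pair touches it), so no matching can be larger.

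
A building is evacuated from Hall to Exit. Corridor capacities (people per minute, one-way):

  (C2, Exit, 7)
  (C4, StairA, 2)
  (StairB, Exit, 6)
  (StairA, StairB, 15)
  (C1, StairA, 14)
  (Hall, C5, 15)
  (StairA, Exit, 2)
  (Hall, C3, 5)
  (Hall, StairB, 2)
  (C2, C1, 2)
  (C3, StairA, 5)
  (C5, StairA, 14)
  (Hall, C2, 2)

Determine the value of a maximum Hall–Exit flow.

10

Augment Hall→StairB→Exit: bottleneck 2, flow now 2.
Augment Hall→C2→Exit: bottleneck 2, flow now 4.
Augment Hall→C5→StairA→Exit: bottleneck 2, flow now 6.
Augment Hall→C5→StairA→StairB→Exit: bottleneck 4, flow now 10.
No augmenting path remains; maximum flow = 10.
In the residual graph, reachable from Hall: {Hall, C5, C3, StairA, StairB}.
Min-cut edges: Hall→C2 (2), StairA→Exit (2), StairB→Exit (6); capacity 2 + 2 + 6 = 10.
This cut is saturated, so no flow can exceed 10.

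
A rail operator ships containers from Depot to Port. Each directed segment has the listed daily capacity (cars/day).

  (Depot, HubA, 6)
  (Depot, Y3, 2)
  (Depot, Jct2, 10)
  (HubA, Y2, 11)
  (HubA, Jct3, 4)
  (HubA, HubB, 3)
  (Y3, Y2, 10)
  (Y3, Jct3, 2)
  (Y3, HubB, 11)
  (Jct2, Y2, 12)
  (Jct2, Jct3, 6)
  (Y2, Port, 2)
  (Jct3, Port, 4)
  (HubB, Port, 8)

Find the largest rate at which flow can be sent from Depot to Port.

11

Augment Depot→HubA→Y2→Port: bottleneck 2, flow now 2.
Augment Depot→HubA→Jct3→Port: bottleneck 4, flow now 6.
Augment Depot→Y3→HubB→Port: bottleneck 2, flow now 8.
Augment Depot→Jct2→Y2→HubA→HubB→Port: bottleneck 2, flow now 10. (uses reverse residual edge)
Augment Depot→Jct2→Jct3→HubA→HubB→Port: bottleneck 1, flow now 11. (uses reverse residual edge)
No augmenting path remains; maximum flow = 11.
In the residual graph, reachable from Depot: {Depot, HubA, Jct2, Y2, Jct3}.
Min-cut edges: Depot→Y3 (2), HubA→HubB (3), Y2→Port (2), Jct3→Port (4); capacity 2 + 3 + 2 + 4 = 11.
This cut is saturated, so no flow can exceed 11.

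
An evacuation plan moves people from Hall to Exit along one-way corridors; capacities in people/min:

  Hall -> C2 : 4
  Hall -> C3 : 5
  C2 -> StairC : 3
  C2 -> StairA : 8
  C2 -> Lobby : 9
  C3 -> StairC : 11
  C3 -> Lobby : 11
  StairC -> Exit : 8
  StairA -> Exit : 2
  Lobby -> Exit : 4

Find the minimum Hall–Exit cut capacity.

9

Augment Hall→C2→StairC→Exit: bottleneck 3, flow now 3.
Augment Hall→C2→StairA→Exit: bottleneck 1, flow now 4.
Augment Hall→C3→StairC→Exit: bottleneck 5, flow now 9.
No augmenting path remains; maximum flow = 9.
By max-flow min-cut, the minimum cut capacity equals the max flow.
In the residual graph, reachable from Hall: {Hall}.
Min-cut edges: Hall→C2 (4), Hall→C3 (5); capacity 4 + 5 = 9.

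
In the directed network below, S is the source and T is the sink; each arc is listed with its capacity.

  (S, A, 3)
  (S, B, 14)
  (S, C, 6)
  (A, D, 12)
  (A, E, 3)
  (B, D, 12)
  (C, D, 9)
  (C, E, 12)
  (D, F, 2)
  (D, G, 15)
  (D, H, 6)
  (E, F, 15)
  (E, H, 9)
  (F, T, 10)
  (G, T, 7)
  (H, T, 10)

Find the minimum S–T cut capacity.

Augment S→A→D→F→T: bottleneck 2, flow now 2.
Augment S→A→D→G→T: bottleneck 1, flow now 3.
Augment S→B→D→G→T: bottleneck 6, flow now 9.
Augment S→B→D→H→T: bottleneck 6, flow now 15.
Augment S→C→E→F→T: bottleneck 6, flow now 21.
No augmenting path remains; maximum flow = 21.
By max-flow min-cut, the minimum cut capacity equals the max flow.
In the residual graph, reachable from S: {S, B}.
Min-cut edges: S→A (3), S→C (6), B→D (12); capacity 3 + 6 + 12 = 21.

21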